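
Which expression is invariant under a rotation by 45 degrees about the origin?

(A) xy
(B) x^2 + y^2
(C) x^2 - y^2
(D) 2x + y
B

A rotation by 45 degrees sends (x, y) to (sqrt(2)x/2 - sqrt(2)y/2, sqrt(2)x/2 + sqrt(2)y/2).
Substitute the transformed coordinates into each option and compare with the original:
(A) xy  ->  (sqrt(2)x/2 - sqrt(2)y/2)(sqrt(2)x/2 + sqrt(2)y/2) = x^2/2 - y^2/2   [differs from xy: not invariant]
(B) x^2 + y^2  ->  (sqrt(2)x/2 - sqrt(2)y/2)^2 + (sqrt(2)x/2 + sqrt(2)y/2)^2 = x^2 + y^2   [equals x^2 + y^2: invariant]
(C) x^2 - y^2  ->  (sqrt(2)x/2 - sqrt(2)y/2)^2 - (sqrt(2)x/2 + sqrt(2)y/2)^2 = -2xy   [differs from x^2 - y^2: not invariant]
(D) 2x + y  ->  2(sqrt(2)x/2 - sqrt(2)y/2) + (sqrt(2)x/2 + sqrt(2)y/2) = 3sqrt(2)x/2 - sqrt(2)y/2   [differs from 2x + y: not invariant]

Only option (B), x^2 + y^2, is unchanged by the transformation.
Geometrically, x^2 + y^2 is the squared distance from the origin, which every rotation about the origin preserves.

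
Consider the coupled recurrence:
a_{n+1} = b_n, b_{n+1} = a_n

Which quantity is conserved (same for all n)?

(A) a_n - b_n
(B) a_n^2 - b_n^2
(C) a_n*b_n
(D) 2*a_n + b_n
C

Replace a_n by a_{n+1} = b_n and b_n by b_{n+1} = a_n in each option and simplify:
(A) a_n - b_n  ->  (b_n) - (a_n) = -a_n + b_n   [not conserved]
(B) a_n^2 - b_n^2  ->  (b_n)^2 - (a_n)^2 = -a_n^2 + b_n^2   [not conserved]
(C) a_n*b_n  ->  (b_n)*(a_n) = a_n*b_n   [conserved]
(D) 2*a_n + b_n  ->  2*(b_n) + (a_n) = a_n + 2*b_n   [not conserved]

Only (C) a_n*b_n returns to itself after one step, so it is the conserved quantity.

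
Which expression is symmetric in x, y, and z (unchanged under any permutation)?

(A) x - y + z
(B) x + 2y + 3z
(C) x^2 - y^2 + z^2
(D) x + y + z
D

A symmetric expression is unchanged when the variables are permuted; here the transformation to test is the swap (x, y) -> (y, x).
A symmetric expression must survive every permutation; the single swap x <-> y already eliminates the distractors, and the keyed expression is also unchanged by x <-> z and y <-> z (each variable enters it in exactly the same way).
Substitute the transformed coordinates into each option and compare with the original:
(A) x - y + z  ->  (y) - (x) + z = -x + y + z   [differs from x - y + z: not invariant]
(B) x + 2y + 3z  ->  (y) + 2(x) + 3z = 2x + y + 3z   [differs from x + 2y + 3z: not invariant]
(C) x^2 - y^2 + z^2  ->  (y)^2 - (x)^2 + z^2 = -x^2 + y^2 + z^2   [differs from x^2 - y^2 + z^2: not invariant]
(D) x + y + z  ->  (y) + (x) + z = x + y + z   [equals x + y + z: invariant]

Only option (D), x + y + z, is unchanged by the transformation.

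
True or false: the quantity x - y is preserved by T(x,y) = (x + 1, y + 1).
True

Substitute T(x,y) = (x + 1, y + 1) into the expression and compare with the original.

Original: x - y
After applying T: (x + 1) - (y + 1) = x - y

This is identical to the original x - y, so the expression is invariant.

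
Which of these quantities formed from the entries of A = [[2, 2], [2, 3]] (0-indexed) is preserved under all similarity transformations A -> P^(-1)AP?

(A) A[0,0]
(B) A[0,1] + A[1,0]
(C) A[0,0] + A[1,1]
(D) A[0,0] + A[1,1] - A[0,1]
C

A[0,0] + A[1,1] is the trace of A. By the cyclic property of the trace, tr(P^(-1)AP) = tr(APP^(-1)) = tr(A), so it is the same for every matrix similar to A.

The other combinations are not similarity invariants. For example, take P = [[1, 1], [0, 1]] (det P = 1), so P^(-1) = [[1, -1], [0, 1]] and
B = P^(-1)AP = [[0, -1], [2, 5]].
Evaluating each option on A and on B:
(A) A[0,0]: 2 for A, 0 for B -> changes
(B) A[0,1] + A[1,0]: 4 for A, 1 for B -> changes
(C) A[0,0] + A[1,1]: 5 for A, 5 for B -> unchanged
(D) A[0,0] + A[1,1] - A[0,1]: 3 for A, 6 for B -> changes

Only (C) A[0,0] + A[1,1] = 5 survives (and it does so for every P, not just this one), so it is the invariant.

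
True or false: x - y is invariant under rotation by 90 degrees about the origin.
False

Applying rotation by 90 degrees: x' = x*cos(90 degrees) - y*sin(90 degrees) = -y, y' = x*sin(90 degrees) + y*cos(90 degrees) = x

Substituting into x - y:
(-y) - (x)
= -x - y

This differs from the original expression x - y, so it is NOT invariant.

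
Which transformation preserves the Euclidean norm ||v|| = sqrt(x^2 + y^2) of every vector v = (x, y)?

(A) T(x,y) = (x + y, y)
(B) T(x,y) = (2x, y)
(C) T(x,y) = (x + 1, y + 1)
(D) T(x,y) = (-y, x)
D

A transformation preserves a norm if ||T(v)|| = ||v|| for every v; a single vector where the norm changes rules an option out.

(A) T(x,y) = (x + y, y): v = (0, 1) has norm sqrt((0)^2 + (1)^2) = 1, but T(v) = (1, 1) has norm sqrt(2) -- not preserved.
(B) T(x,y) = (2x, y): v = (1, 0) has norm sqrt((1)^2 + (0)^2) = 1, but T(v) = (2, 0) has norm 2 -- not preserved.
(C) T(x,y) = (x + 1, y + 1): v = (1, 0) has norm sqrt((1)^2 + (0)^2) = 1, but T(v) = (2, 1) has norm sqrt(5) -- not preserved.
(D) T(x,y) = (-y, x): preserves the norm -- it is an orthogonal map (a rotation/reflection), and (-y)^2 + (x)^2 simplifies to x^2 + y^2.

Therefore the answer is (D).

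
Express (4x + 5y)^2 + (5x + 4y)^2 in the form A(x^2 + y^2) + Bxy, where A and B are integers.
41(x^2 + y^2) + 80xy

Expanding: (4x + 5y)^2 = 16x^2 + 40xy + 25y^2
(5x + 4y)^2 = 25x^2 + 40xy + 16y^2
Sum = (16+25)(x^2+y^2) + 80xy = 41(x^2 + y^2) + 80xy
This is symmetric in x and y.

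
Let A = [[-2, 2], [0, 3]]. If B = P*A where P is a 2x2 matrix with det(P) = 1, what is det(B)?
-6

By the multiplicative property of determinants, det(B) = det(P*A) = det(P) * det(A) = det(A),
so the determinant is invariant under multiplication by any determinant-1 matrix; we just need det(A).

det(A) = (-2)(3) - (2)(0) = -6 - 0 = -6

Therefore det(B) = 1 * (-6) = -6.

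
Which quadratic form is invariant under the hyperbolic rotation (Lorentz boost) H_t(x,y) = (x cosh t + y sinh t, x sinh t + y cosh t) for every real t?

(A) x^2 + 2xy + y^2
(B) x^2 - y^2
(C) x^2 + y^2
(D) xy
B

Write x' = x cosh t + y sinh t, y' = x sinh t + y cosh t and substitute into each option:
(A) x^2 + 2xy + y^2: (x' + y')^2 with x' + y' = (x + y)(cosh t + sinh t) = (x + y)e^t, so it becomes (x + y)^2 e^(2t)   [not invariant for t != 0]
(B) x^2 - y^2: (x cosh t + y sinh t)^2 - (x sinh t + y cosh t)^2 = x^2(cosh^2 t - sinh^2 t) + 2xy(cosh t sinh t - sinh t cosh t) + y^2(sinh^2 t - cosh^2 t) = x^2 - y^2   [invariant, using cosh^2 t - sinh^2 t = 1]
(C) x^2 + y^2: (x cosh t + y sinh t)^2 + (x sinh t + y cosh t)^2 = (x^2 + y^2)(cosh^2 t + sinh^2 t) + 4xy sinh t cosh t = (x^2 + y^2) cosh 2t + 2xy sinh 2t   [not invariant for t != 0]
(D) xy: (x cosh t + y sinh t)(x sinh t + y cosh t) = xy(cosh^2 t + sinh^2 t) + (x^2 + y^2) sinh t cosh t = xy cosh 2t + (x^2 + y^2)(sinh 2t)/2   [not invariant for t != 0]

Only (B) x^2 - y^2 is unchanged; it is the Minkowski form preserved by Lorentz boosts, just as x^2 + y^2 is preserved by ordinary rotations.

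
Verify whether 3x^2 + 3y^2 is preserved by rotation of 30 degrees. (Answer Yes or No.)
Yes

Applying rotation by 30 degrees: x' = x*cos(30 degrees) - y*sin(30 degrees) = sqrt(3)x/2 - y/2, y' = x*sin(30 degrees) + y*cos(30 degrees) = x/2 + sqrt(3)y/2

Substituting into 3x^2 + 3y^2:
3(sqrt(3)x/2 - y/2)^2 + 3(x/2 + sqrt(3)y/2)^2
= 3x^2 + 3y^2

This equals the original expression 3x^2 + 3y^2, so it IS invariant.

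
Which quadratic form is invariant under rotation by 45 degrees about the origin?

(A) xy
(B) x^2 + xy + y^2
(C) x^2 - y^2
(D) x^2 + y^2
D

Rotation by 45 degrees sends (x, y) to (sqrt(2)x/2 - sqrt(2)y/2, sqrt(2)x/2 + sqrt(2)y/2).
Substitute the transformed coordinates into each option and compare with the original:
(A) xy  ->  (sqrt(2)x/2 - sqrt(2)y/2)(sqrt(2)x/2 + sqrt(2)y/2) = x^2/2 - y^2/2   [differs from xy: not invariant]
(B) x^2 + xy + y^2  ->  (sqrt(2)x/2 - sqrt(2)y/2)^2 + (sqrt(2)x/2 - sqrt(2)y/2)(sqrt(2)x/2 + sqrt(2)y/2) + (sqrt(2)x/2 + sqrt(2)y/2)^2 = 3x^2/2 + y^2/2   [differs from x^2 + xy + y^2: not invariant]
(C) x^2 - y^2  ->  (sqrt(2)x/2 - sqrt(2)y/2)^2 - (sqrt(2)x/2 + sqrt(2)y/2)^2 = -2xy   [differs from x^2 - y^2: not invariant]
(D) x^2 + y^2  ->  (sqrt(2)x/2 - sqrt(2)y/2)^2 + (sqrt(2)x/2 + sqrt(2)y/2)^2 = x^2 + y^2   [equals x^2 + y^2: invariant]

Only option (D), x^2 + y^2, is unchanged by the transformation.
x^2 + y^2 is the squared distance from the origin, which rotations preserve.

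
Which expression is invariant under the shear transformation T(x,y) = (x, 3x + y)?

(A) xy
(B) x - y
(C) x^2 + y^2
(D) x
D

Under the shear T(x,y) = (x, 3x + y):
Substitute the transformed coordinates into each option and compare with the original:
(A) xy  ->  (x)(3x + y) = 3x^2 + xy   [differs from xy: not invariant]
(B) x - y  ->  (x) - (3x + y) = -2x - y   [differs from x - y: not invariant]
(C) x^2 + y^2  ->  (x)^2 + (3x + y)^2 = 10x^2 + 6xy + y^2   [differs from x^2 + y^2: not invariant]
(D) x  ->  (x) = x   [equals x: invariant]

Only option (D), x, is unchanged by the transformation.
A vertical shear moves points parallel to the y-axis, so the x-coordinate (and any function of x alone) is unchanged.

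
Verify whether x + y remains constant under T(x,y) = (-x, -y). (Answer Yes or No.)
No

Substitute T(x,y) = (-x, -y) into the expression and compare with the original.

Original: x + y
After applying T: (-x) + (-y) = -x - y

This differs from the original x + y (difference: -2x - 2y), so the expression is NOT invariant.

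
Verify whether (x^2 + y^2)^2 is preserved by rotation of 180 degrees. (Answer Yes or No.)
Yes

Applying rotation by 180 degrees: x' = x*cos(180 degrees) - y*sin(180 degrees) = -x, y' = x*sin(180 degrees) + y*cos(180 degrees) = -y

Substituting into (x^2 + y^2)^2:
((-x)^2 + (-y)^2)^2
= x^4 + 2x^2y^2 + y^4 = (x^2 + y^2)^2

This equals the original expression (x^2 + y^2)^2, so it IS invariant.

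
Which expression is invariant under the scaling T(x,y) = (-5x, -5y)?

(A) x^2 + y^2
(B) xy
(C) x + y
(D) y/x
D

Under the uniform scaling T(x,y) = (-5x, -5y):
Substitute the transformed coordinates into each option and compare with the original:
(A) x^2 + y^2  ->  (-5x)^2 + (-5y)^2 = 25x^2 + 25y^2   [differs from x^2 + y^2: not invariant]
(B) xy  ->  (-5x)(-5y) = 25xy   [differs from xy: not invariant]
(C) x + y  ->  (-5x) + (-5y) = -5x - 5y   [differs from x + y: not invariant]
(D) y/x  ->  (-5y)/(-5x) = y/x   [equals y/x: invariant]

Only option (D), y/x, is unchanged by the transformation.
The common factor -5 cancels in a ratio of coordinates, while sums, products and sums of squares pick up factors of -5 or 25.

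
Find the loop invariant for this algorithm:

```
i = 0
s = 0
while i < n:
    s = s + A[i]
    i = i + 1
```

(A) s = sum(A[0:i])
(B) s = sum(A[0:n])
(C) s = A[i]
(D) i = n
A

A loop invariant must hold before the first iteration and be re-established by every execution of the body.

(A) s = sum(A[0:i]): Initially i = 0 and s = 0 = sum of the empty slice A[0:0]. If s = sum(A[0:i]) holds at the top of an iteration, the body sets s to sum(A[0:i]) + A[i] = sum(A[0:i+1]) and then i to i+1, so s = sum(A[0:i]) holds again. At exit i = n, giving s = sum(A[0:n]).

The other options fail:
(B) s = sum(A[0:n]): false before the loop (s = 0, not the full sum) -- it only becomes true at exit.
(C) s = A[i]: after the first iteration s = A[0] but i = 1, so s = A[i] compares s with the wrong element (and fails in general).
(D) i = n: false initially (i = 0); it is the exit condition, not an invariant.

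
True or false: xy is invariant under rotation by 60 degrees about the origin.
False

Applying rotation by 60 degrees: x' = x*cos(60 degrees) - y*sin(60 degrees) = x/2 - sqrt(3)y/2, y' = x*sin(60 degrees) + y*cos(60 degrees) = sqrt(3)x/2 + y/2

Substituting into xy:
(x/2 - sqrt(3)y/2)(sqrt(3)x/2 + y/2)
= sqrt(3)x^2/4 - xy/2 - sqrt(3)y^2/4

This differs from the original expression xy, so it is NOT invariant.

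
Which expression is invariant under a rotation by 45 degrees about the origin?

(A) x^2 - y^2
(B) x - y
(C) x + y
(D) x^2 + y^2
D

A rotation by 45 degrees sends (x, y) to (sqrt(2)x/2 - sqrt(2)y/2, sqrt(2)x/2 + sqrt(2)y/2).
Substitute the transformed coordinates into each option and compare with the original:
(A) x^2 - y^2  ->  (sqrt(2)x/2 - sqrt(2)y/2)^2 - (sqrt(2)x/2 + sqrt(2)y/2)^2 = -2xy   [differs from x^2 - y^2: not invariant]
(B) x - y  ->  (sqrt(2)x/2 - sqrt(2)y/2) - (sqrt(2)x/2 + sqrt(2)y/2) = -sqrt(2)y   [differs from x - y: not invariant]
(C) x + y  ->  (sqrt(2)x/2 - sqrt(2)y/2) + (sqrt(2)x/2 + sqrt(2)y/2) = sqrt(2)x   [differs from x + y: not invariant]
(D) x^2 + y^2  ->  (sqrt(2)x/2 - sqrt(2)y/2)^2 + (sqrt(2)x/2 + sqrt(2)y/2)^2 = x^2 + y^2   [equals x^2 + y^2: invariant]

Only option (D), x^2 + y^2, is unchanged by the transformation.
Geometrically, x^2 + y^2 is the squared distance from the origin, which every rotation about the origin preserves.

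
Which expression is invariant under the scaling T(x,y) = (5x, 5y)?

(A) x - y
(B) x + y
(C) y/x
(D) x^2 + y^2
C

Under the uniform scaling T(x,y) = (5x, 5y):
Substitute the transformed coordinates into each option and compare with the original:
(A) x - y  ->  (5x) - (5y) = 5x - 5y   [differs from x - y: not invariant]
(B) x + y  ->  (5x) + (5y) = 5x + 5y   [differs from x + y: not invariant]
(C) y/x  ->  (5y)/(5x) = y/x   [equals y/x: invariant]
(D) x^2 + y^2  ->  (5x)^2 + (5y)^2 = 25x^2 + 25y^2   [differs from x^2 + y^2: not invariant]

Only option (C), y/x, is unchanged by the transformation.
The common factor 5 cancels in a ratio of coordinates, while sums, products and sums of squares pick up factors of 5 or 25.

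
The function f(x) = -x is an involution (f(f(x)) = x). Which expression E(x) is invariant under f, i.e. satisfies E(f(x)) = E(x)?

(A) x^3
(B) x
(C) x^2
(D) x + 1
C

Replace x by f(x) = -x in each option and simplify. As a quick numerical cross-check, also compare E(3) with E(f(3)) = E(-3).

(A) x^3  ->  (-x)^3 = -x^3; check: E(3) = 27 but E(-3) = -27.   [not invariant]
(B) x  ->  (-x) = -x; check: E(3) = 3 but E(-3) = -3.   [not invariant]
(C) x^2  ->  (-x)^2, which simplifies back to x^2; check: E(3) = 9, E(-3) = 9.   [invariant]
(D) x + 1  ->  (-x) + 1 = 1 - x; check: E(3) = 4 but E(-3) = -2.   [not invariant]

Only (C) is unchanged. E is symmetric under swapping x with f(x) = -x, which is exactly what an involution does.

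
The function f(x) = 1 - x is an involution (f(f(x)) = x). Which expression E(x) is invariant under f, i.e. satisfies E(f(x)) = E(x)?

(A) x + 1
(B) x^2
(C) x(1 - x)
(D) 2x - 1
C

Replace x by f(x) = 1 - x in each option and simplify. As a quick numerical cross-check, also compare E(3) with E(f(3)) = E(-2).

(A) x + 1  ->  (1 - x) + 1 = 2 - x; check: E(3) = 4 but E(-2) = -1.   [not invariant]
(B) x^2  ->  (1 - x)^2 = (x - 1)^2; check: E(3) = 9 but E(-2) = 4.   [not invariant]
(C) x(1 - x)  ->  (1 - x)(1 - (1 - x)), which simplifies back to x(1 - x); check: E(3) = -6, E(-2) = -6.   [invariant]
(D) 2x - 1  ->  2(1 - x) - 1 = 1 - 2x; check: E(3) = 5 but E(-2) = -5.   [not invariant]

Only (C) is unchanged. E is symmetric under swapping x with f(x) = 1 - x, which is exactly what an involution does.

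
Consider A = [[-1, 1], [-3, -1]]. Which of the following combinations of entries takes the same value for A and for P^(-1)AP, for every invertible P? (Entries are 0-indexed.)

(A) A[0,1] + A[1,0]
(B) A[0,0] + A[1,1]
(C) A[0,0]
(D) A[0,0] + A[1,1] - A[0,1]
B

A[0,0] + A[1,1] is the trace of A. By the cyclic property of the trace, tr(P^(-1)AP) = tr(APP^(-1)) = tr(A), so it is the same for every matrix similar to A.

The other combinations are not similarity invariants. For example, take P = [[1, 1], [0, 1]] (det P = 1), so P^(-1) = [[1, -1], [0, 1]] and
B = P^(-1)AP = [[2, 4], [-3, -4]].
Evaluating each option on A and on B:
(A) A[0,1] + A[1,0]: -2 for A, 1 for B -> changes
(B) A[0,0] + A[1,1]: -2 for A, -2 for B -> unchanged
(C) A[0,0]: -1 for A, 2 for B -> changes
(D) A[0,0] + A[1,1] - A[0,1]: -3 for A, -6 for B -> changes

Only (B) A[0,0] + A[1,1] = -2 survives (and it does so for every P, not just this one), so it is the invariant.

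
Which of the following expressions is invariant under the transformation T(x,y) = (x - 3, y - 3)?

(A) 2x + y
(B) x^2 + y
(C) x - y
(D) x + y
C

An expression E(x,y) is invariant under T if E(T(x,y)) = E(x,y). Here T(x,y) = (x - 3, y - 3).
Substitute the transformed coordinates into each option and compare with the original:
(A) 2x + y  ->  2(x - 3) + (y - 3) = 2x + y - 9   [differs from 2x + y: not invariant]
(B) x^2 + y  ->  (x - 3)^2 + (y - 3) = x^2 - 6x + y + 6   [differs from x^2 + y: not invariant]
(C) x - y  ->  (x - 3) - (y - 3) = x - y   [equals x - y: invariant]
(D) x + y  ->  (x - 3) + (y - 3) = x + y - 6   [differs from x + y: not invariant]

Only option (C), x - y, is unchanged by the transformation.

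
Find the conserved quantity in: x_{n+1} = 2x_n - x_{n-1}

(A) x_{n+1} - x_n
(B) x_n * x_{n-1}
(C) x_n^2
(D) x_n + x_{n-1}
A

For the recurrence x_{n+1} = 2x_n - x_{n-1}:

If x_{n+1} = 2x_n - x_{n-1}, then:
x_{n+1} - x_n = x_n - x_{n-1}
The first difference is constant throughout the sequence.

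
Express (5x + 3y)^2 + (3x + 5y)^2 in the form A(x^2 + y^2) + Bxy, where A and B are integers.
34(x^2 + y^2) + 60xy

Expanding: (5x + 3y)^2 = 25x^2 + 30xy + 9y^2
(3x + 5y)^2 = 9x^2 + 30xy + 25y^2
Sum = (25+9)(x^2+y^2) + 60xy = 34(x^2 + y^2) + 60xy
This is symmetric in x and y.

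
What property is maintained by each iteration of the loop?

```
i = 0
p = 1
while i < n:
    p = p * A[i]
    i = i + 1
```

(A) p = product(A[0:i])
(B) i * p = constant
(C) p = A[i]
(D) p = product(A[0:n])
A

A loop invariant must hold before the first iteration and be re-established by every execution of the body.

(A) p = product(A[0:i]): Initially i = 0 and p = 1 = product of the empty slice A[0:0]. If p = product(A[0:i]) holds at the top of an iteration, the body sets p to product(A[0:i]) * A[i] = product(A[0:i+1]) and then i to i+1, so the property is restored. At exit i = n, giving p = product(A[0:n]).

The other options fail:
(B) i * p = constant: initially i * p = 0, but after one iteration it is 1 * A[0], which is nonzero in general.
(C) p = A[i]: after the first iteration p = A[0] but i = 1; in general p is a product of several elements, not a single one.
(D) p = product(A[0:n]): false before the loop (p = 1, not the full product) -- it only becomes true at exit.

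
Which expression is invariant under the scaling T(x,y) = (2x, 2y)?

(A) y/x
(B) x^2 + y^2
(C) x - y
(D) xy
A

Under the uniform scaling T(x,y) = (2x, 2y):
Substitute the transformed coordinates into each option and compare with the original:
(A) y/x  ->  (2y)/(2x) = y/x   [equals y/x: invariant]
(B) x^2 + y^2  ->  (2x)^2 + (2y)^2 = 4x^2 + 4y^2   [differs from x^2 + y^2: not invariant]
(C) x - y  ->  (2x) - (2y) = 2x - 2y   [differs from x - y: not invariant]
(D) xy  ->  (2x)(2y) = 4xy   [differs from xy: not invariant]

Only option (A), y/x, is unchanged by the transformation.
The common factor 2 cancels in a ratio of coordinates, while sums, products and sums of squares pick up factors of 2 or 4.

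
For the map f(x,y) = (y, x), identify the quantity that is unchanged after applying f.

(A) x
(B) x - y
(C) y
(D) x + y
D

For f(x,y) = (y, x):
After applying f: x' = y, y' = x. So x' + y' = y + x = x + y.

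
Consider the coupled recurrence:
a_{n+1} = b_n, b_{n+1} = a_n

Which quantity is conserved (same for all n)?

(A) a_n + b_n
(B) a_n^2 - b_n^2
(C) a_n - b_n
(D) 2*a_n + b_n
A

Replace a_n by a_{n+1} = b_n and b_n by b_{n+1} = a_n in each option and simplify:
(A) a_n + b_n  ->  (b_n) + (a_n) = a_n + b_n   [conserved]
(B) a_n^2 - b_n^2  ->  (b_n)^2 - (a_n)^2 = -a_n^2 + b_n^2   [not conserved]
(C) a_n - b_n  ->  (b_n) - (a_n) = -a_n + b_n   [not conserved]
(D) 2*a_n + b_n  ->  2*(b_n) + (a_n) = a_n + 2*b_n   [not conserved]

Only (A) a_n + b_n returns to itself after one step, so it is the conserved quantity.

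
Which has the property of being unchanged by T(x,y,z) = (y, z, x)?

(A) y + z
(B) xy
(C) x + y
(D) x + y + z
D

Apply T(x,y,z) = (y, z, x) to each option, i.e. replace (x, y, z) by the transformed coordinates.
Substitute the transformed coordinates into each option and compare with the original:
(A) y + z  ->  (z) + (x) = x + z   [differs from y + z: not invariant]
(B) xy  ->  (y)(z) = yz   [differs from xy: not invariant]
(C) x + y  ->  (y) + (z) = y + z   [differs from x + y: not invariant]
(D) x + y + z  ->  (y) + (z) + (x) = x + y + z   [equals x + y + z: invariant]

Only option (D), x + y + z, is unchanged by the transformation.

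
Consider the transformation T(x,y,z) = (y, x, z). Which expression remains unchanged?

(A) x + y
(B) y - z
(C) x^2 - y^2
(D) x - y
A

Apply T(x,y,z) = (y, x, z) to each option, i.e. replace (x, y, z) by the transformed coordinates.
Substitute the transformed coordinates into each option and compare with the original:
(A) x + y  ->  (y) + (x) = x + y   [equals x + y: invariant]
(B) y - z  ->  (x) - (z) = x - z   [differs from y - z: not invariant]
(C) x^2 - y^2  ->  (y)^2 - (x)^2 = -x^2 + y^2   [differs from x^2 - y^2: not invariant]
(D) x - y  ->  (y) - (x) = -x + y   [differs from x - y: not invariant]

Only option (A), x + y, is unchanged by the transformation.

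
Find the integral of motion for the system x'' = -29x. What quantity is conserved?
E = (x')^2 + 29x^2

Multiply the equation by x':
x' * x'' = -29x * x'
The left side is d/dt[(x')^2/2] and the right side is d/dt[-29x^2/2], so
d/dt[(x')^2/2 + 29x^2/2] = 0, i.e. (x')^2/2 + 29x^2/2 = constant.
Multiplying by 2, the integral of motion is E = (x')^2 + 29x^2.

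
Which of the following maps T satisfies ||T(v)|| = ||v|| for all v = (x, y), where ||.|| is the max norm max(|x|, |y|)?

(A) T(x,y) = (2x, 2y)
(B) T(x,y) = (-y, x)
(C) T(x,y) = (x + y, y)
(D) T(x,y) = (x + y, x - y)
B

A transformation preserves a norm if ||T(v)|| = ||v|| for every v; a single vector where the norm changes rules an option out.

(A) T(x,y) = (2x, 2y): v = (1, 0) has norm max(|1|, |0|) = 1, but T(v) = (2, 0) has norm 2 -- not preserved.
(B) T(x,y) = (-y, x): preserves the norm -- it only permutes the coordinates and/or flips signs, which leaves max(|x|, |y|) unchanged.
(C) T(x,y) = (x + y, y): v = (1, 1) has norm max(|1|, |1|) = 1, but T(v) = (2, 1) has norm 2 -- not preserved.
(D) T(x,y) = (x + y, x - y): v = (1, 1) has norm max(|1|, |1|) = 1, but T(v) = (2, 0) has norm 2 -- not preserved.

Therefore the answer is (B).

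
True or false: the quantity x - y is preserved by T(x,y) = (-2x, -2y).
False

Substitute T(x,y) = (-2x, -2y) into the expression and compare with the original.

Original: x - y
After applying T: (-2x) - (-2y) = -2x + 2y

This differs from the original x - y (difference: -3x + 3y), so the expression is NOT invariant.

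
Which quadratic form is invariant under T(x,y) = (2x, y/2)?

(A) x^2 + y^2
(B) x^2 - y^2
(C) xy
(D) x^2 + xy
C

T multiplies x by 2 and divides y by 2.
Substitute the transformed coordinates into each option and compare with the original:
(A) x^2 + y^2  ->  (2x)^2 + (y/2)^2 = 4x^2 + y^2/4   [differs from x^2 + y^2: not invariant]
(B) x^2 - y^2  ->  (2x)^2 - (y/2)^2 = 4x^2 - y^2/4   [differs from x^2 - y^2: not invariant]
(C) xy  ->  (2x)(y/2) = xy   [equals xy: invariant]
(D) x^2 + xy  ->  (2x)^2 + (2x)(y/2) = 4x^2 + xy   [differs from x^2 + xy: not invariant]

Only option (C), xy, is unchanged by the transformation.
The factors 2 and 1/2 cancel only in the pure product xy.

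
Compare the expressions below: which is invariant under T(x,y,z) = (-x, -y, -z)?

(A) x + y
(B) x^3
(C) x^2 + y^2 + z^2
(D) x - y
C

Apply T(x,y,z) = (-x, -y, -z) to each option, i.e. replace (x, y, z) by the transformed coordinates.
Substitute the transformed coordinates into each option and compare with the original:
(A) x + y  ->  (-x) + (-y) = -x - y   [differs from x + y: not invariant]
(B) x^3  ->  (-x)^3 = -x^3   [differs from x^3: not invariant]
(C) x^2 + y^2 + z^2  ->  (-x)^2 + (-y)^2 + (-z)^2 = x^2 + y^2 + z^2   [equals x^2 + y^2 + z^2: invariant]
(D) x - y  ->  (-x) - (-y) = -x + y   [differs from x - y: not invariant]

Only option (C), x^2 + y^2 + z^2, is unchanged by the transformation.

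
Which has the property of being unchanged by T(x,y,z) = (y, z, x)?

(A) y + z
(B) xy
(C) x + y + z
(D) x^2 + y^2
C

Apply T(x,y,z) = (y, z, x) to each option, i.e. replace (x, y, z) by the transformed coordinates.
Substitute the transformed coordinates into each option and compare with the original:
(A) y + z  ->  (z) + (x) = x + z   [differs from y + z: not invariant]
(B) xy  ->  (y)(z) = yz   [differs from xy: not invariant]
(C) x + y + z  ->  (y) + (z) + (x) = x + y + z   [equals x + y + z: invariant]
(D) x^2 + y^2  ->  (y)^2 + (z)^2 = y^2 + z^2   [differs from x^2 + y^2: not invariant]

Only option (C), x + y + z, is unchanged by the transformation.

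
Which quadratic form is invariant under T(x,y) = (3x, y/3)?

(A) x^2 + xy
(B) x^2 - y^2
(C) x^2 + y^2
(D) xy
D

T multiplies x by 3 and divides y by 3.
Substitute the transformed coordinates into each option and compare with the original:
(A) x^2 + xy  ->  (3x)^2 + (3x)(y/3) = 9x^2 + xy   [differs from x^2 + xy: not invariant]
(B) x^2 - y^2  ->  (3x)^2 - (y/3)^2 = 9x^2 - y^2/9   [differs from x^2 - y^2: not invariant]
(C) x^2 + y^2  ->  (3x)^2 + (y/3)^2 = 9x^2 + y^2/9   [differs from x^2 + y^2: not invariant]
(D) xy  ->  (3x)(y/3) = xy   [equals xy: invariant]

Only option (D), xy, is unchanged by the transformation.
The factors 3 and 1/3 cancel only in the pure product xy.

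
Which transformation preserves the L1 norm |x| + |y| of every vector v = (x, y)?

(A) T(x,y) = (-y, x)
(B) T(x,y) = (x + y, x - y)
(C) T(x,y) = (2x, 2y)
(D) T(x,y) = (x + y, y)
A

A transformation preserves a norm if ||T(v)|| = ||v|| for every v; a single vector where the norm changes rules an option out.

(A) T(x,y) = (-y, x): preserves the norm -- it only permutes the coordinates and/or flips signs, which leaves |x| + |y| unchanged.
(B) T(x,y) = (x + y, x - y): v = (1, 0) has norm |1| + |0| = 1, but T(v) = (1, 1) has norm 2 -- not preserved.
(C) T(x,y) = (2x, 2y): v = (1, 0) has norm |1| + |0| = 1, but T(v) = (2, 0) has norm 2 -- not preserved.
(D) T(x,y) = (x + y, y): v = (0, 1) has norm |0| + |1| = 1, but T(v) = (1, 1) has norm 2 -- not preserved.

Therefore the answer is (A).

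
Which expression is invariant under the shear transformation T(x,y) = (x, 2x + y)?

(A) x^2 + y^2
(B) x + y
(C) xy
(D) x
D

Under the shear T(x,y) = (x, 2x + y):
Substitute the transformed coordinates into each option and compare with the original:
(A) x^2 + y^2  ->  (x)^2 + (2x + y)^2 = 5x^2 + 4xy + y^2   [differs from x^2 + y^2: not invariant]
(B) x + y  ->  (x) + (2x + y) = 3x + y   [differs from x + y: not invariant]
(C) xy  ->  (x)(2x + y) = 2x^2 + xy   [differs from xy: not invariant]
(D) x  ->  (x) = x   [equals x: invariant]

Only option (D), x, is unchanged by the transformation.
A vertical shear moves points parallel to the y-axis, so the x-coordinate (and any function of x alone) is unchanged.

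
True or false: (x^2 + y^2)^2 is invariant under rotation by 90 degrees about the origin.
True

Applying rotation by 90 degrees: x' = x*cos(90 degrees) - y*sin(90 degrees) = -y, y' = x*sin(90 degrees) + y*cos(90 degrees) = x

Substituting into (x^2 + y^2)^2:
((-y)^2 + (x)^2)^2
= x^4 + 2x^2y^2 + y^4 = (x^2 + y^2)^2

This equals the original expression (x^2 + y^2)^2, so it IS invariant.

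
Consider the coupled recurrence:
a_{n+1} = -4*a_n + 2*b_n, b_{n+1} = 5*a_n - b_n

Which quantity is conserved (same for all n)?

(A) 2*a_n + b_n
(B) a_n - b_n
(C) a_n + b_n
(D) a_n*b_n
C

Replace a_n by a_{n+1} = -4*a_n + 2*b_n and b_n by b_{n+1} = 5*a_n - b_n in each option and simplify:
(A) 2*a_n + b_n  ->  2*(-4*a_n + 2*b_n) + (5*a_n - b_n) = -3*a_n + 3*b_n   [not conserved]
(B) a_n - b_n  ->  (-4*a_n + 2*b_n) - (5*a_n - b_n) = -9*a_n + 3*b_n   [not conserved]
(C) a_n + b_n  ->  (-4*a_n + 2*b_n) + (5*a_n - b_n) = a_n + b_n   [conserved]
(D) a_n*b_n  ->  (-4*a_n + 2*b_n)*(5*a_n - b_n) = -20*a_n^2 + 14*a_n*b_n - 2*b_n^2   [not conserved]

Only (C) a_n + b_n returns to itself after one step, so it is the conserved quantity.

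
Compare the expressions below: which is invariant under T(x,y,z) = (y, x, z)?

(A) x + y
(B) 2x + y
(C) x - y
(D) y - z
A

Apply T(x,y,z) = (y, x, z) to each option, i.e. replace (x, y, z) by the transformed coordinates.
Substitute the transformed coordinates into each option and compare with the original:
(A) x + y  ->  (y) + (x) = x + y   [equals x + y: invariant]
(B) 2x + y  ->  2(y) + (x) = x + 2y   [differs from 2x + y: not invariant]
(C) x - y  ->  (y) - (x) = -x + y   [differs from x - y: not invariant]
(D) y - z  ->  (x) - (z) = x - z   [differs from y - z: not invariant]

Only option (A), x + y, is unchanged by the transformation.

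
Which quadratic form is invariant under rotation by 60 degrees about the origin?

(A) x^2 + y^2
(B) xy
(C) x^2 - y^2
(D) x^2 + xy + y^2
A

Rotation by 60 degrees sends (x, y) to (x/2 - sqrt(3)y/2, sqrt(3)x/2 + y/2).
Substitute the transformed coordinates into each option and compare with the original:
(A) x^2 + y^2  ->  (x/2 - sqrt(3)y/2)^2 + (sqrt(3)x/2 + y/2)^2 = x^2 + y^2   [equals x^2 + y^2: invariant]
(B) xy  ->  (x/2 - sqrt(3)y/2)(sqrt(3)x/2 + y/2) = sqrt(3)x^2/4 - xy/2 - sqrt(3)y^2/4   [differs from xy: not invariant]
(C) x^2 - y^2  ->  (x/2 - sqrt(3)y/2)^2 - (sqrt(3)x/2 + y/2)^2 = -x^2/2 - sqrt(3)xy + y^2/2   [differs from x^2 - y^2: not invariant]
(D) x^2 + xy + y^2  ->  (x/2 - sqrt(3)y/2)^2 + (x/2 - sqrt(3)y/2)(sqrt(3)x/2 + y/2) + (sqrt(3)x/2 + y/2)^2 = sqrt(3)x^2/4 + x^2 - xy/2 - sqrt(3)y^2/4 + y^2   [differs from x^2 + xy + y^2: not invariant]

Only option (A), x^2 + y^2, is unchanged by the transformation.
x^2 + y^2 is the squared distance from the origin, which rotations preserve.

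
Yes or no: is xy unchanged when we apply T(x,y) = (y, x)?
Yes

Substitute T(x,y) = (y, x) into the expression and compare with the original.

Original: xy
After applying T: (y)(x) = xy

This is identical to the original xy, so the expression is invariant.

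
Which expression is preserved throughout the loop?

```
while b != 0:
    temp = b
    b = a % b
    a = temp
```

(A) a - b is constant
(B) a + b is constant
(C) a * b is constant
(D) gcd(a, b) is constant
D

A loop invariant must hold before the first iteration and be re-established by every execution of the body.

(D) gcd(a, b) is constant: One iteration replaces (a, b) by (b, a mod b). Since a mod b = a - q*b for an integer q, any common divisor of a and b divides b and a mod b, and conversely; hence gcd(b, a mod b) = gcd(a, b). For instance (29, 6) -> (6, 5) keeps gcd = 1. At exit b = 0 and a = gcd of the original inputs.

The other options fail:
(A) a - b is constant: e.g. (a, b) = (29, 6) -> (6, 5): the difference goes from 23 to 1.
(B) a + b is constant: e.g. (a, b) = (29, 6) -> (6, 5): the sum goes from 35 to 11.
(C) a * b is constant: e.g. (a, b) = (29, 6) -> (6, 5): the product goes from 174 to 30.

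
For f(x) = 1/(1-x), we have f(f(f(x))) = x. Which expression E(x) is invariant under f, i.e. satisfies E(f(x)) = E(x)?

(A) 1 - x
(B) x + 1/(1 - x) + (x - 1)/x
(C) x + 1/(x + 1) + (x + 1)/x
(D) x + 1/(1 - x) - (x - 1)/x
B

Replace x by f(x) = 1/(1 - x) in each option and simplify. As a quick numerical cross-check, also compare E(5) with E(f(5)) = E(-1/4).

(A) 1 - x  ->  1 - (1/(1 - x)) = x/(x - 1); check: E(5) = -4 but E(-1/4) = 5/4.   [not invariant]
(B) x + 1/(1 - x) + (x - 1)/x  ->  (1/(1 - x)) + 1/(1 - (1/(1 - x))) + ((1/(1 - x)) - 1)/(1/(1 - x)), which simplifies back to x + 1/(1 - x) + (x - 1)/x; check: E(5) = 111/20, E(-1/4) = 111/20.   [invariant]
(C) x + 1/(x + 1) + (x + 1)/x  ->  (1/(1 - x)) + 1/((1/(1 - x)) + 1) + ((1/(1 - x)) + 1)/(1/(1 - x)) = (-x^3 + 6x^2 - 11x + 7)/(x^2 - 3x + 2); check: E(5) = 191/30 but E(-1/4) = -23/12.   [not invariant]
(D) x + 1/(1 - x) - (x - 1)/x  ->  (1/(1 - x)) + 1/(1 - (1/(1 - x))) - ((1/(1 - x)) - 1)/(1/(1 - x)) = (x^2(1 - x) - x + (x - 1)^2)/(x(x - 1)); check: E(5) = 79/20 but E(-1/4) = -89/20.   [not invariant]

Only (B) is unchanged. Indeed f(f(x)) = 1/(1 - 1/(1-x)) = (1-x)/(-x) = (x-1)/x, so E(x) = x + f(x) + f(f(x)) is the sum over the whole 3-cycle; applying f just permutes the three terms cyclically (x -> f(x) -> f(f(x)) -> x), leaving the sum unchanged.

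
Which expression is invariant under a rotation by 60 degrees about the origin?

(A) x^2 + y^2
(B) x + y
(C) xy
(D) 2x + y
A

A rotation by 60 degrees sends (x, y) to (x/2 - sqrt(3)y/2, sqrt(3)x/2 + y/2).
Substitute the transformed coordinates into each option and compare with the original:
(A) x^2 + y^2  ->  (x/2 - sqrt(3)y/2)^2 + (sqrt(3)x/2 + y/2)^2 = x^2 + y^2   [equals x^2 + y^2: invariant]
(B) x + y  ->  (x/2 - sqrt(3)y/2) + (sqrt(3)x/2 + y/2) = x/2 + sqrt(3)x/2 - sqrt(3)y/2 + y/2   [differs from x + y: not invariant]
(C) xy  ->  (x/2 - sqrt(3)y/2)(sqrt(3)x/2 + y/2) = sqrt(3)x^2/4 - xy/2 - sqrt(3)y^2/4   [differs from xy: not invariant]
(D) 2x + y  ->  2(x/2 - sqrt(3)y/2) + (sqrt(3)x/2 + y/2) = sqrt(3)x/2 + x - sqrt(3)y + y/2   [differs from 2x + y: not invariant]

Only option (A), x^2 + y^2, is unchanged by the transformation.
Geometrically, x^2 + y^2 is the squared distance from the origin, which every rotation about the origin preserves.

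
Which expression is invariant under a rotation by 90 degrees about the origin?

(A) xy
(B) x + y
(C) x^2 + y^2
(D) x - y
C

A rotation by 90 degrees sends (x, y) to (-y, x).
Substitute the transformed coordinates into each option and compare with the original:
(A) xy  ->  (-y)(x) = -xy   [differs from xy: not invariant]
(B) x + y  ->  (-y) + (x) = x - y   [differs from x + y: not invariant]
(C) x^2 + y^2  ->  (-y)^2 + (x)^2 = x^2 + y^2   [equals x^2 + y^2: invariant]
(D) x - y  ->  (-y) - (x) = -x - y   [differs from x - y: not invariant]

Only option (C), x^2 + y^2, is unchanged by the transformation.
Geometrically, x^2 + y^2 is the squared distance from the origin, which every rotation about the origin preserves.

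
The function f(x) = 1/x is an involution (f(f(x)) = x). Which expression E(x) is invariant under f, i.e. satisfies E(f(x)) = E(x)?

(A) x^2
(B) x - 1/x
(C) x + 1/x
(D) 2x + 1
C

Replace x by f(x) = 1/x in each option and simplify. As a quick numerical cross-check, also compare E(5) with E(f(5)) = E(1/5).

(A) x^2  ->  (1/x)^2 = x^(-2); check: E(5) = 25 but E(1/5) = 1/25.   [not invariant]
(B) x - 1/x  ->  (1/x) - 1/(1/x) = -x + 1/x; check: E(5) = 24/5 but E(1/5) = -24/5.   [not invariant]
(C) x + 1/x  ->  (1/x) + 1/(1/x), which simplifies back to x + 1/x; check: E(5) = 26/5, E(1/5) = 26/5.   [invariant]
(D) 2x + 1  ->  2(1/x) + 1 = (x + 2)/x; check: E(5) = 11 but E(1/5) = 7/5.   [not invariant]

Only (C) is unchanged. E is symmetric under swapping x with f(x) = 1/x, which is exactly what an involution does.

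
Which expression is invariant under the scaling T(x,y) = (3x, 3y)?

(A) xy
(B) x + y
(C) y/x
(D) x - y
C

Under the uniform scaling T(x,y) = (3x, 3y):
Substitute the transformed coordinates into each option and compare with the original:
(A) xy  ->  (3x)(3y) = 9xy   [differs from xy: not invariant]
(B) x + y  ->  (3x) + (3y) = 3x + 3y   [differs from x + y: not invariant]
(C) y/x  ->  (3y)/(3x) = y/x   [equals y/x: invariant]
(D) x - y  ->  (3x) - (3y) = 3x - 3y   [differs from x - y: not invariant]

Only option (C), y/x, is unchanged by the transformation.
The common factor 3 cancels in a ratio of coordinates, while sums, products and sums of squares pick up factors of 3 or 9.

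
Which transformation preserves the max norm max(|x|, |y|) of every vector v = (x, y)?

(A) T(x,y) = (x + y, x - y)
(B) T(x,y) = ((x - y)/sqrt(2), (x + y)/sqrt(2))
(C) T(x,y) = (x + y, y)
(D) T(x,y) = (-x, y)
D

A transformation preserves a norm if ||T(v)|| = ||v|| for every v; a single vector where the norm changes rules an option out.

(A) T(x,y) = (x + y, x - y): v = (1, 1) has norm max(|1|, |1|) = 1, but T(v) = (2, 0) has norm 2 -- not preserved.
(B) T(x,y) = ((x - y)/sqrt(2), (x + y)/sqrt(2)): v = (1, 0) has norm max(|1|, |0|) = 1, but T(v) = (sqrt(2)/2, sqrt(2)/2) has norm sqrt(2)/2 -- not preserved.
(C) T(x,y) = (x + y, y): v = (1, 1) has norm max(|1|, |1|) = 1, but T(v) = (2, 1) has norm 2 -- not preserved.
(D) T(x,y) = (-x, y): preserves the norm -- it only permutes the coordinates and/or flips signs, which leaves max(|x|, |y|) unchanged.

Therefore the answer is (D).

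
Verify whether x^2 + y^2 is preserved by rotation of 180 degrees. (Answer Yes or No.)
Yes

Applying rotation by 180 degrees: x' = x*cos(180 degrees) - y*sin(180 degrees) = -x, y' = x*sin(180 degrees) + y*cos(180 degrees) = -y

Substituting into x^2 + y^2:
(-x)^2 + (-y)^2
= x^2 + y^2

This equals the original expression x^2 + y^2, so it IS invariant.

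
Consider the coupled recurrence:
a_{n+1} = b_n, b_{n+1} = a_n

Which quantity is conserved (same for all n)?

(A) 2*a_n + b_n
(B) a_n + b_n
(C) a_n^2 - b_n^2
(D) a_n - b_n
B

Replace a_n by a_{n+1} = b_n and b_n by b_{n+1} = a_n in each option and simplify:
(A) 2*a_n + b_n  ->  2*(b_n) + (a_n) = a_n + 2*b_n   [not conserved]
(B) a_n + b_n  ->  (b_n) + (a_n) = a_n + b_n   [conserved]
(C) a_n^2 - b_n^2  ->  (b_n)^2 - (a_n)^2 = -a_n^2 + b_n^2   [not conserved]
(D) a_n - b_n  ->  (b_n) - (a_n) = -a_n + b_n   [not conserved]

Only (B) a_n + b_n returns to itself after one step, so it is the conserved quantity.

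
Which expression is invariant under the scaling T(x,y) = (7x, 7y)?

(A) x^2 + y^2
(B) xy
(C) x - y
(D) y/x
D

Under the uniform scaling T(x,y) = (7x, 7y):
Substitute the transformed coordinates into each option and compare with the original:
(A) x^2 + y^2  ->  (7x)^2 + (7y)^2 = 49x^2 + 49y^2   [differs from x^2 + y^2: not invariant]
(B) xy  ->  (7x)(7y) = 49xy   [differs from xy: not invariant]
(C) x - y  ->  (7x) - (7y) = 7x - 7y   [differs from x - y: not invariant]
(D) y/x  ->  (7y)/(7x) = y/x   [equals y/x: invariant]

Only option (D), y/x, is unchanged by the transformation.
The common factor 7 cancels in a ratio of coordinates, while sums, products and sums of squares pick up factors of 7 or 49.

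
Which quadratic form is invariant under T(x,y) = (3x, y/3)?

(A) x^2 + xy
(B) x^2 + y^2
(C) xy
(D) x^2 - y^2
C

T multiplies x by 3 and divides y by 3.
Substitute the transformed coordinates into each option and compare with the original:
(A) x^2 + xy  ->  (3x)^2 + (3x)(y/3) = 9x^2 + xy   [differs from x^2 + xy: not invariant]
(B) x^2 + y^2  ->  (3x)^2 + (y/3)^2 = 9x^2 + y^2/9   [differs from x^2 + y^2: not invariant]
(C) xy  ->  (3x)(y/3) = xy   [equals xy: invariant]
(D) x^2 - y^2  ->  (3x)^2 - (y/3)^2 = 9x^2 - y^2/9   [differs from x^2 - y^2: not invariant]

Only option (C), xy, is unchanged by the transformation.
The factors 3 and 1/3 cancel only in the pure product xy.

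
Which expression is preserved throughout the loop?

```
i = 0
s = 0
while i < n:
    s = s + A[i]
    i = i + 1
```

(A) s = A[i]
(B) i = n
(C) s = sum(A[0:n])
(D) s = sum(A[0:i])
D

A loop invariant must hold before the first iteration and be re-established by every execution of the body.

(D) s = sum(A[0:i]): Initially i = 0 and s = 0 = sum of the empty slice A[0:0]. If s = sum(A[0:i]) holds at the top of an iteration, the body sets s to sum(A[0:i]) + A[i] = sum(A[0:i+1]) and then i to i+1, so s = sum(A[0:i]) holds again. At exit i = n, giving s = sum(A[0:n]).

The other options fail:
(A) s = A[i]: after the first iteration s = A[0] but i = 1, so s = A[i] compares s with the wrong element (and fails in general).
(B) i = n: false initially (i = 0); it is the exit condition, not an invariant.
(C) s = sum(A[0:n]): false before the loop (s = 0, not the full sum) -- it only becomes true at exit.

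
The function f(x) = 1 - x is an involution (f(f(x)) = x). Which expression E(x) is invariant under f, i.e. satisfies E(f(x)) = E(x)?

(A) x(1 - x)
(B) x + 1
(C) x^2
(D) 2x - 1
A

Replace x by f(x) = 1 - x in each option and simplify. As a quick numerical cross-check, also compare E(3) with E(f(3)) = E(-2).

(A) x(1 - x)  ->  (1 - x)(1 - (1 - x)), which simplifies back to x(1 - x); check: E(3) = -6, E(-2) = -6.   [invariant]
(B) x + 1  ->  (1 - x) + 1 = 2 - x; check: E(3) = 4 but E(-2) = -1.   [not invariant]
(C) x^2  ->  (1 - x)^2 = (x - 1)^2; check: E(3) = 9 but E(-2) = 4.   [not invariant]
(D) 2x - 1  ->  2(1 - x) - 1 = 1 - 2x; check: E(3) = 5 but E(-2) = -5.   [not invariant]

Only (A) is unchanged. E is symmetric under swapping x with f(x) = 1 - x, which is exactly what an involution does.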